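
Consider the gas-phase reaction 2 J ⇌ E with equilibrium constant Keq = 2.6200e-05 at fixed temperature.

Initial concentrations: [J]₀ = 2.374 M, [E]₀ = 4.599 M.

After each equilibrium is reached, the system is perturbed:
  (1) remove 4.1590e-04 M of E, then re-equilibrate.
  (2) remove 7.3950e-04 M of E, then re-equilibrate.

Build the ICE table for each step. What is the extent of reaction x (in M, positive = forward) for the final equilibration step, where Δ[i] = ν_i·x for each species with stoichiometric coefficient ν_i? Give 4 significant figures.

Q₀ = 0.816 vs Keq = 2.6200e-05 ⇒ Q>K, reverse
Step 1:
                  J         E
  I           2.374     4.599
  C           9.191    -4.595
  E           11.56  0.003504
  solve Keq expr → x = -4.595; check Q = 2.6200e-05
Then remove 4.1590e-04 M of E.
Step 2:
                  J         E
  I           11.56  0.003088
  C       -8.3079e-04 4.1540e-04
  E           11.56  0.003504
  solve Keq expr → x = 4.1540e-04; check Q = 2.6200e-05
Then remove 7.3950e-04 M of E.
Step 3:
                  J         E
  I           11.56  0.002764
  C       -0.001477 7.3860e-04
  E           11.56  0.003503
  solve Keq expr → x = 7.3860e-04; check Q = 2.6200e-05

x = 7.3860e-04 M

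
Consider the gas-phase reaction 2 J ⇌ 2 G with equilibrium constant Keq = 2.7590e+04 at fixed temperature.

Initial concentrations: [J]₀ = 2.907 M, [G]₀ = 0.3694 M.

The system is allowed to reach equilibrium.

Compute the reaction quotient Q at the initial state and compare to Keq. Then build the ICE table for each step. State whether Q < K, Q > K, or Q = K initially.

Q₀ = 0.01615 vs Keq = 2.7590e+04 ⇒ Q<K, forward
Step 1:
                  J         G
  Initial     2.907    0.3694
  Change     -2.887     2.887
  Equil     0.01961     3.257
  solve Keq expr → x = 1.444; check Q = 2.7590e+04

Q₀ = 0.01615; Q < K (proceeds forward)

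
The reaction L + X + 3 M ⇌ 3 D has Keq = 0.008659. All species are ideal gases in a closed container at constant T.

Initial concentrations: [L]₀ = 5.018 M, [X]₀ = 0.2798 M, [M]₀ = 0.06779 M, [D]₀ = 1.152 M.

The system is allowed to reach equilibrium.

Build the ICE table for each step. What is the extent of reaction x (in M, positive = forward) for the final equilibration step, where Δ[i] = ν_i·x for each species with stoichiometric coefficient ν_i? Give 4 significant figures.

x = -0.2909 M

Q₀ = 3495 vs Keq = 0.008659 ⇒ Q>K, reverse
Step 1:
                  L         X         M         D
  Initial     5.018    0.2798   0.06779     1.152
  Change     0.2909    0.2909    0.8726   -0.8726
  Equil       5.309    0.5707    0.9404    0.2794
  solve Keq expr → x = -0.2909; check Q = 0.008659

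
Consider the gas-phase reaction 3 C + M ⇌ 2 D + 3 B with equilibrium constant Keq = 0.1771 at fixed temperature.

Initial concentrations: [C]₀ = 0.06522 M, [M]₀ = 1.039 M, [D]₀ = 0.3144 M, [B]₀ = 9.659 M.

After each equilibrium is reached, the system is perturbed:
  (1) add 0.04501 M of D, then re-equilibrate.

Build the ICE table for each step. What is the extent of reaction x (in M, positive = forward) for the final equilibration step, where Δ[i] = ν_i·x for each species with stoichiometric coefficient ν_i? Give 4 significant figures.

x = -0.02182 M

Q₀ = 3.0903e+05 vs Keq = 0.1771 ⇒ Q>K, reverse
Step 1:
                   C          M          D          B
  I          0.06522      1.039     0.3144      9.659
  C           0.4621      0.154    -0.3081    -0.4621
  E           0.5274      1.193   0.006311      9.197
  solve Keq expr → x = -0.154; check Q = 0.1771
Then add 0.04501 M of D.
Step 2:
                   C          M          D          B
  I           0.5274      1.193    0.05132      9.197
  C          0.06547    0.02182   -0.04365   -0.06547
  E           0.5928      1.215   0.007673      9.131
  solve Keq expr → x = -0.02182; check Q = 0.1771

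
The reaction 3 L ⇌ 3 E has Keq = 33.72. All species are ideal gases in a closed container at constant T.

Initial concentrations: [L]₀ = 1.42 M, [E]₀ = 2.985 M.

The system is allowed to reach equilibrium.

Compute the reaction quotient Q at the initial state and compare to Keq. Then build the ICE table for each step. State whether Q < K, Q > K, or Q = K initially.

Q₀ = 9.289; Q < K (proceeds forward)

Q₀ = 9.289 vs Keq = 33.72 ⇒ Q<K, forward
Step 1:
                   L          E
  Initial       1.42      2.985
  Change     -0.3788     0.3788
  Equil        1.041      3.364
  solve Keq expr → x = 0.1263; check Q = 33.72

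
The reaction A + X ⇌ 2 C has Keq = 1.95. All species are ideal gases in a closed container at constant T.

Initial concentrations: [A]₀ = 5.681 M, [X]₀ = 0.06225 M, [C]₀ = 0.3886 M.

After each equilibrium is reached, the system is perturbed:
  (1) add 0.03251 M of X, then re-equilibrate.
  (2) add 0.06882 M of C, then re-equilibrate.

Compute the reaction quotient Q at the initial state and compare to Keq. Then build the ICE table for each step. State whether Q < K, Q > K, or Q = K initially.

Q₀ = 0.427; Q < K (proceeds forward)

Q₀ = 0.427 vs Keq = 1.95 ⇒ Q<K, forward
Step 1:
                  A         X         C
  I           5.681   0.06225    0.3886
  C        -0.04195  -0.04195   0.08389
  E           5.639    0.0203    0.4725
  solve Keq expr → x = 0.04195; check Q = 1.95
Then add 0.03251 M of X.
Step 2:
                  A         X         C
  I           5.639   0.05281    0.4725
  C         -0.0274   -0.0274   0.05481
  E           5.612   0.02541    0.5273
  solve Keq expr → x = 0.0274; check Q = 1.95
Then add 0.06882 M of C.
Step 3:
                  A         X         C
  I           5.612   0.02541    0.5961
  C        0.005785  0.005785  -0.01157
  E           5.617   0.03119    0.5846
  solve Keq expr → x = -0.005785; check Q = 1.95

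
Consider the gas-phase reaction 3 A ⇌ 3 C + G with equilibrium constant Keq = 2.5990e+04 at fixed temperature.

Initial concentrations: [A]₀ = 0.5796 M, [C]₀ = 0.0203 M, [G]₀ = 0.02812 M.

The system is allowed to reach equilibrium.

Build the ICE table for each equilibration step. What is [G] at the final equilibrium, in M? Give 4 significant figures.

Q₀ = 1.2081e-06 vs Keq = 2.5990e+04 ⇒ Q<K, forward
Step 1:
                  A         C         G
  I          0.5796    0.0203   0.02812
  C         -0.5677    0.5677    0.1892
  E         0.01193     0.588    0.2173
  solve Keq expr → x = 0.1892; check Q = 2.5990e+04

[G]_eq = 0.2173 M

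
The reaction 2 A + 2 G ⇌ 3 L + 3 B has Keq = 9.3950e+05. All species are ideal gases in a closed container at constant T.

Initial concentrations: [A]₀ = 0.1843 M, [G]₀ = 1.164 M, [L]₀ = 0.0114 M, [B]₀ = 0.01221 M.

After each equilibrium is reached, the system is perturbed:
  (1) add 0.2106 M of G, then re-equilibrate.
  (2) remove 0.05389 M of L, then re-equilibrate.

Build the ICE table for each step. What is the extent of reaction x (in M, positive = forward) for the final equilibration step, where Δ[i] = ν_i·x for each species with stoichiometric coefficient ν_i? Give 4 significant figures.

Q₀ = 5.8601e-11 vs Keq = 9.3950e+05 ⇒ Q<K, forward
Step 1:
                    A           G           L           B
  Initial      0.1843       1.164      0.0114     0.01221
  Change      -0.1843     -0.1843      0.2764      0.2764
  Equil    2.5212e-05      0.9797      0.2878      0.2886
  solve Keq expr → x = 0.09214; check Q = 9.3950e+05
Then add 0.2106 M of G.
Step 2:
                    A           G           L           B
  Initial  2.5212e-05        1.19      0.2878      0.2886
  Change  -4.4591e-06 -4.4591e-06  6.6887e-06  6.6887e-06
  Equil    2.0753e-05        1.19      0.2878      0.2886
  solve Keq expr → x = 2.2296e-06; check Q = 9.3950e+05
Then remove 0.05389 M of L.
Step 3:
                    A           G           L           B
  Initial  2.0753e-05        1.19      0.2339      0.2886
  Change  -5.5450e-06 -5.5450e-06  8.3174e-06  8.3174e-06
  Equil    1.5208e-05        1.19      0.2339      0.2886
  solve Keq expr → x = 2.7725e-06; check Q = 9.3950e+05

x = 2.7725e-06 M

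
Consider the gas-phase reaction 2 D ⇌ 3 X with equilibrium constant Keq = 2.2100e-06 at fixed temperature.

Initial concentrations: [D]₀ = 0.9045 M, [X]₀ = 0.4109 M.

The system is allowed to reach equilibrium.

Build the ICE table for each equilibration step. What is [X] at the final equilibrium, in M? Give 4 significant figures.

[X]_eq = 0.01445 M

Q₀ = 0.0848 vs Keq = 2.2100e-06 ⇒ Q>K, reverse
Step 1:
                   D          X
  init        0.9045     0.4109
  Δ           0.2643    -0.3964
  eq           1.169    0.01445
  solve Keq expr → x = -0.1321; check Q = 2.2100e-06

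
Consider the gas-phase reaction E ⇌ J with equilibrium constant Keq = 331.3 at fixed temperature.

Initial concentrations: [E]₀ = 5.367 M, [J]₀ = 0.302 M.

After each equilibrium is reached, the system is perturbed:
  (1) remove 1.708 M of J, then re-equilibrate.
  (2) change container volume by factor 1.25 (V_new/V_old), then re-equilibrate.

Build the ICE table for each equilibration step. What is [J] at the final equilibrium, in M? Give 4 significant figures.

Q₀ = 0.05627 vs Keq = 331.3 ⇒ Q<K, forward
Step 1:
                    E           J
  I             5.367       0.302
  C             -5.35        5.35
  E           0.01706       5.652
  solve Keq expr → x = 5.35; check Q = 331.3
Then remove 1.708 M of J.
Step 2:
                    E           J
  I           0.01706       3.944
  C          -0.00514     0.00514
  E           0.01192       3.949
  solve Keq expr → x = 0.00514; check Q = 331.3
Then change container volume by factor 1.25 (V_new/V_old).
Step 3:
                    E           J
  I          0.009536       3.159
  C                 0           0
  E          0.009536       3.159
  solve Keq expr → x = 0; check Q = 331.3

[J]_eq = 3.159 M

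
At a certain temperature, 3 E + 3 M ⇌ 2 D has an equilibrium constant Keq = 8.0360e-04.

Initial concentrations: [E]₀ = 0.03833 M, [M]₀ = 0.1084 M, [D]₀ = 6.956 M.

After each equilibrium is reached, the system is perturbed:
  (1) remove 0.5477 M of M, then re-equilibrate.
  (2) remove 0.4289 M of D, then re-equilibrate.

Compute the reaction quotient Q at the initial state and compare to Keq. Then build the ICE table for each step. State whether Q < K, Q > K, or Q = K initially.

Q₀ = 6.7455e+08 vs Keq = 8.0360e-04 ⇒ Q>K, reverse
Step 1:
                   E          M          D
  Initial    0.03833     0.1084      6.956
  Change       4.972      4.972     -3.315
  Equil        5.011      5.081      3.641
  solve Keq expr → x = -1.657; check Q = 8.0360e-04
Then remove 0.5477 M of M.
Step 2:
                   E          M          D
  Initial      5.011      4.533      3.641
  Change       0.213      0.213     -0.142
  Equil        5.224      4.746      3.499
  solve Keq expr → x = -0.071; check Q = 8.0360e-04
Then remove 0.4289 M of D.
Step 3:
                   E          M          D
  Initial      5.224      4.746       3.07
  Change     -0.1582    -0.1582     0.1055
  Equil        5.065      4.588      3.176
  solve Keq expr → x = 0.05273; check Q = 8.0360e-04

Q₀ = 6.7455e+08; Q > K (proceeds reverse)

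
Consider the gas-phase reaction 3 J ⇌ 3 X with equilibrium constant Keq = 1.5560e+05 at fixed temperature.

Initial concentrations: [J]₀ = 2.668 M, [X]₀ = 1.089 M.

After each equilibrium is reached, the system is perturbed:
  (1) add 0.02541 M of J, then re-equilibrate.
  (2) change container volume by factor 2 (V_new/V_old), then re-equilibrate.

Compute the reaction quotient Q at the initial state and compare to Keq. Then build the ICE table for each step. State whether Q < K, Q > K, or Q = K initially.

Q₀ = 0.068 vs Keq = 1.5560e+05 ⇒ Q<K, forward
Step 1:
                  J         X
  Initial     2.668     1.089
  Change     -2.599     2.599
  Equil     0.06858     3.688
  solve Keq expr → x = 0.8665; check Q = 1.5560e+05
Then add 0.02541 M of J.
Step 2:
                  J         X
  Initial   0.09399     3.688
  Change   -0.02495   0.02495
  Equil     0.06904     3.713
  solve Keq expr → x = 0.008315; check Q = 1.5560e+05
Then change container volume by factor 2 (V_new/V_old).
Step 3:
                  J         X
  Initial   0.03452     1.857
  Change          0         0
  Equil     0.03452     1.857
  solve Keq expr → x = 0; check Q = 1.5560e+05

Q₀ = 0.068; Q < K (proceeds forward)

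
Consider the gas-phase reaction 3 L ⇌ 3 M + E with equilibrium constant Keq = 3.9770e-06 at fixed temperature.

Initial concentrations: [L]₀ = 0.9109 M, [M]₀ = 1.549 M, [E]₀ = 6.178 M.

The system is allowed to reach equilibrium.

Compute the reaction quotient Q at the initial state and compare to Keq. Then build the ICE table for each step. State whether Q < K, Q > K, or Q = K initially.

Q₀ = 30.38; Q > K (proceeds reverse)

Q₀ = 30.38 vs Keq = 3.9770e-06 ⇒ Q>K, reverse
Step 1:
                    L           M           E
  I            0.9109       1.549       6.178
  C             1.527      -1.527     -0.5091
  E             2.438     0.02167       5.669
  solve Keq expr → x = -0.5091; check Q = 3.9770e-06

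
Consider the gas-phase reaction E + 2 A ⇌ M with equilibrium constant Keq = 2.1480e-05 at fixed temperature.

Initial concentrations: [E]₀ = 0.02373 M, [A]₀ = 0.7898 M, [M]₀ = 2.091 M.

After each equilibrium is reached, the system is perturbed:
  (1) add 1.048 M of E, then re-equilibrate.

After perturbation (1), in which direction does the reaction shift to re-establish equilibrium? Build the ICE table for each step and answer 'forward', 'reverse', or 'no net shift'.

Q₀ = 141.3 vs Keq = 2.1480e-05 ⇒ Q>K, reverse
Step 1:
                  E         A         M
  init      0.02373    0.7898     2.091
  Δ            2.09      4.18     -2.09
  eq          2.114      4.97  0.001121
  solve Keq expr → x = -2.09; check Q = 2.1480e-05
Then add 1.048 M of E.
Step 2:
                  E         A         M
  init        3.162      4.97  0.001121
  Δ       -5.5490e-04  -0.00111 5.5490e-04
  eq          3.161     4.968  0.001676
  solve Keq expr → x = 5.5490e-04; check Q = 2.1480e-05

Direction: forward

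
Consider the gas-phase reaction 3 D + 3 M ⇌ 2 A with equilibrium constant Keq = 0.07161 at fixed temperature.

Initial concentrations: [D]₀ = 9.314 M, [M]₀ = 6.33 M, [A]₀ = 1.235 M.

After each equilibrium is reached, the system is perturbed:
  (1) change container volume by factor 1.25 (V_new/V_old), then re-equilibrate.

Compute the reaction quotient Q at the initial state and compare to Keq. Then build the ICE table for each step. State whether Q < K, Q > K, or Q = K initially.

Q₀ = 7.4424e-06; Q < K (proceeds forward)

Q₀ = 7.4424e-06 vs Keq = 0.07161 ⇒ Q<K, forward
Step 1:
                    D           M           A
  init          9.314        6.33       1.235
  Δ            -4.861      -4.861       3.241
  eq            4.453       1.469       4.476
  solve Keq expr → x = 1.62; check Q = 0.07161
Then change container volume by factor 1.25 (V_new/V_old).
Step 2:
                    D           M           A
  init          3.562       1.175       3.581
  Δ            0.2546      0.2546     -0.1697
  eq            3.817        1.43       3.411
  solve Keq expr → x = -0.08486; check Q = 0.07161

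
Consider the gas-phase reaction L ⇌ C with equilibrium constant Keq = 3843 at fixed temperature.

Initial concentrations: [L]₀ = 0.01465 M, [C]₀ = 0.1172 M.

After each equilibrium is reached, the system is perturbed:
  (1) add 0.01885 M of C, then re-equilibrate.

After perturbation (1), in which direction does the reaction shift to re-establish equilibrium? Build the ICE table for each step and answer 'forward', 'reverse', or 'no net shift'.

Q₀ = 8 vs Keq = 3843 ⇒ Q<K, forward
Step 1:
                  L         C
  Initial   0.01465    0.1172
  Change   -0.01462   0.01462
  Equil   3.4300e-05    0.1318
  solve Keq expr → x = 0.01462; check Q = 3843
Then add 0.01885 M of C.
Step 2:
                  L         C
  Initial 3.4300e-05    0.1507
  Change  4.9037e-06 -4.9037e-06
  Equil   3.9204e-05    0.1507
  solve Keq expr → x = -4.9037e-06; check Q = 3843

Direction: reverse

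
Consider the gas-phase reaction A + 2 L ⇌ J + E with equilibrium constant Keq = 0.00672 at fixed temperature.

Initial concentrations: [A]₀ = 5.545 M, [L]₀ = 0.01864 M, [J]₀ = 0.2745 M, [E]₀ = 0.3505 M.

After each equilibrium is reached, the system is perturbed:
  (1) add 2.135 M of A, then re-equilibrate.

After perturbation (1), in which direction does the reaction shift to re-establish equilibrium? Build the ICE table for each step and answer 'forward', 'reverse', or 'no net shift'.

Direction: forward

Q₀ = 49.94 vs Keq = 0.00672 ⇒ Q>K, reverse
Step 1:
                  A         L         J         E
  Initial     5.545   0.01864    0.2745    0.3505
  Change      0.216     0.432    -0.216    -0.216
  Equil       5.761    0.4507   0.05848    0.1345
  solve Keq expr → x = -0.216; check Q = 0.00672
Then add 2.135 M of A.
Step 2:
                  A         L         J         E
  Initial     7.896    0.4507   0.05848    0.1345
  Change  -0.009793  -0.01959  0.009793  0.009793
  Equil       7.886    0.4311   0.06827    0.1443
  solve Keq expr → x = 0.009793; check Q = 0.00672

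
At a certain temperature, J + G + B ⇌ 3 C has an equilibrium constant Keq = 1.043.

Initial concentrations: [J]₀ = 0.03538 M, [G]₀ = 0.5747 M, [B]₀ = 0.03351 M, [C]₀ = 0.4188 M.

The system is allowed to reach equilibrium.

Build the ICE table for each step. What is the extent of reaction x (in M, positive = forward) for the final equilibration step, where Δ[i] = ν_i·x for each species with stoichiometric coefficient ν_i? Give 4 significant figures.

Q₀ = 107.8 vs Keq = 1.043 ⇒ Q>K, reverse
Step 1:
                  J         G         B         C
  Initial   0.03538    0.5747   0.03351    0.4188
  Change    0.07335   0.07335   0.07335     -0.22
  Equil      0.1087     0.648    0.1069    0.1988
  solve Keq expr → x = -0.07335; check Q = 1.043

x = -0.07335 M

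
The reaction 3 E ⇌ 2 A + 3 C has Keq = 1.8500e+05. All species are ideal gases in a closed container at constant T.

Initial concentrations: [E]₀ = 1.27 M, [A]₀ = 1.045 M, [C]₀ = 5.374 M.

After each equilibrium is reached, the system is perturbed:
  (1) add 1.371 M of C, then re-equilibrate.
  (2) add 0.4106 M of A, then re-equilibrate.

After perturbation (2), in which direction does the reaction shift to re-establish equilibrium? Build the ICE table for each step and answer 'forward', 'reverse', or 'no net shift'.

Q₀ = 82.74 vs Keq = 1.8500e+05 ⇒ Q<K, forward
Step 1:
                  E         A         C
  Initial      1.27     1.045     5.374
  Change     -1.103    0.7353     1.103
  Equil       0.167      1.78     6.477
  solve Keq expr → x = 0.3677; check Q = 1.8500e+05
Then add 1.371 M of C.
Step 2:
                  E         A         C
  Initial     0.167      1.78     7.848
  Change    0.03284  -0.02189  -0.03284
  Equil      0.1998     1.758     7.815
  solve Keq expr → x = -0.01095; check Q = 1.8500e+05
Then add 0.4106 M of A.
Step 3:
                  E         A         C
  Initial    0.1998     2.169     7.815
  Change    0.02788  -0.01858  -0.02788
  Equil      0.2277      2.15     7.787
  solve Keq expr → x = -0.009292; check Q = 1.8500e+05

Direction: reverse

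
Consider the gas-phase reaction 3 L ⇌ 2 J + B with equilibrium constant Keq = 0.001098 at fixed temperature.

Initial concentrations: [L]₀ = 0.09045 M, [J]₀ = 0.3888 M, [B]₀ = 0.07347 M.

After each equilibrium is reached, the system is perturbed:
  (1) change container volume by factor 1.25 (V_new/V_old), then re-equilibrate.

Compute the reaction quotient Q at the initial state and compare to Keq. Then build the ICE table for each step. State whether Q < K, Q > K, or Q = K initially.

Q₀ = 15.01; Q > K (proceeds reverse)

Q₀ = 15.01 vs Keq = 0.001098 ⇒ Q>K, reverse
Step 1:
                   L          J          B
  I          0.09045     0.3888    0.07347
  C           0.2188    -0.1458   -0.07292
  E           0.3092      0.243 5.4991e-04
  solve Keq expr → x = -0.07292; check Q = 0.001098
Then change container volume by factor 1.25 (V_new/V_old).
Step 2:
                   L          J          B
  I           0.2474     0.1944 4.3993e-04
  C                0          0          0
  E           0.2474     0.1944 4.3993e-04
  solve Keq expr → x = 0; check Q = 0.001098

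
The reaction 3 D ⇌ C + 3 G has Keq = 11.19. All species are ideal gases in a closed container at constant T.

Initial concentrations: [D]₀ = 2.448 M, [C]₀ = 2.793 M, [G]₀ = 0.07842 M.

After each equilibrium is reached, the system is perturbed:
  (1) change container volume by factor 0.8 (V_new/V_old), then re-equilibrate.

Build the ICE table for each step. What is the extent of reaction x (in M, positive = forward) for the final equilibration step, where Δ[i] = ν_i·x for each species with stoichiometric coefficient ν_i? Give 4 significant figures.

Q₀ = 9.1816e-05 vs Keq = 11.19 ⇒ Q<K, forward
Step 1:
                  D         C         G
  init        2.448     2.793   0.07842
  Δ           -1.44      0.48      1.44
  eq          1.008     3.273     1.518
  solve Keq expr → x = 0.48; check Q = 11.19
Then change container volume by factor 0.8 (V_new/V_old).
Step 2:
                  D         C         G
  init         1.26     4.091     1.898
  Δ         0.05557  -0.01852  -0.05557
  eq          1.316     4.073     1.843
  solve Keq expr → x = -0.01852; check Q = 11.19

x = -0.01852 M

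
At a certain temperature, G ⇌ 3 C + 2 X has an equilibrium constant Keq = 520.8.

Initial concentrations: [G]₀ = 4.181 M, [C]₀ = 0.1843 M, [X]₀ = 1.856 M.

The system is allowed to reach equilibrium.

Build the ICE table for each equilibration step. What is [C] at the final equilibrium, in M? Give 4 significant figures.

Q₀ = 0.005158 vs Keq = 520.8 ⇒ Q<K, forward
Step 1:
                    G           C           X
  Initial       4.181      0.1843       1.856
  Change        -1.33       3.991       2.661
  Equil         2.851       4.175       4.517
  solve Keq expr → x = 1.33; check Q = 520.8

[C]_eq = 4.175 M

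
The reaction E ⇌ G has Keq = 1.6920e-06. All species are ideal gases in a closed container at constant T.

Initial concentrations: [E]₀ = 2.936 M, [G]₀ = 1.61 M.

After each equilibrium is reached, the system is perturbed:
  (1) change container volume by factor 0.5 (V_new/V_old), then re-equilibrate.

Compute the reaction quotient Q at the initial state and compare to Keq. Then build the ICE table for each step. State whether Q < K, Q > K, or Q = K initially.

Q₀ = 0.5484; Q > K (proceeds reverse)

Q₀ = 0.5484 vs Keq = 1.6920e-06 ⇒ Q>K, reverse
Step 1:
                   E          G
  I            2.936       1.61
  C             1.61      -1.61
  E            4.546 7.6918e-06
  solve Keq expr → x = -1.61; check Q = 1.6920e-06
Then change container volume by factor 0.5 (V_new/V_old).
Step 2:
                   E          G
  I            9.092 1.5384e-05
  C                0          0
  E            9.092 1.5384e-05
  solve Keq expr → x = 0; check Q = 1.6920e-06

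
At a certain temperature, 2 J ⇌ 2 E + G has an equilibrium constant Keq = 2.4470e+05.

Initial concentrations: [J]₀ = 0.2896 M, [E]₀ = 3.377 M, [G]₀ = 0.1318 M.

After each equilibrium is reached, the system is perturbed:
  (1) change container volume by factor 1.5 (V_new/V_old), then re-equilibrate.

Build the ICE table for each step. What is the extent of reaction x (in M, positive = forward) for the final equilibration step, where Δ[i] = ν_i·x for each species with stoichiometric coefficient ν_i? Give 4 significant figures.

x = 2.3647e-04 M

Q₀ = 17.92 vs Keq = 2.4470e+05 ⇒ Q<K, forward
Step 1:
                   J          E          G
  Initial     0.2896      3.377     0.1318
  Change     -0.2857     0.2857     0.1429
  Equil      0.00388      3.663     0.2747
  solve Keq expr → x = 0.1429; check Q = 2.4470e+05
Then change container volume by factor 1.5 (V_new/V_old).
Step 2:
                   J          E          G
  Initial   0.002587      2.442     0.1831
  Change  -4.7295e-04 4.7295e-04 2.3647e-04
  Equil     0.002114      2.442     0.1833
  solve Keq expr → x = 2.3647e-04; check Q = 2.4470e+05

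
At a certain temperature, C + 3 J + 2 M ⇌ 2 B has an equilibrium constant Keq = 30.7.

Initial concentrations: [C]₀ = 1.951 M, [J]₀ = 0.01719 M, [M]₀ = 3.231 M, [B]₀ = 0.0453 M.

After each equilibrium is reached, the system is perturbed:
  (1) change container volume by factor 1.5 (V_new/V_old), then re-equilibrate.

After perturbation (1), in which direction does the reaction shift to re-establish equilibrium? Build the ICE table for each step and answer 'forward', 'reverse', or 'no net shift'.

Direction: reverse

Q₀ = 19.84 vs Keq = 30.7 ⇒ Q<K, forward
Step 1:
                   C          J          M          B
  I            1.951    0.01719      3.231     0.0453
  C       -6.7629e-04  -0.002029  -0.001353   0.001353
  E             1.95    0.01516       3.23    0.04665
  solve Keq expr → x = 6.7629e-04; check Q = 30.7
Then change container volume by factor 1.5 (V_new/V_old).
Step 2:
                   C          J          M          B
  I              1.3    0.01011      2.153     0.0311
  C          0.00192   0.005761   0.003841  -0.003841
  E            1.302    0.01587      2.157    0.02726
  solve Keq expr → x = -0.00192; check Q = 30.7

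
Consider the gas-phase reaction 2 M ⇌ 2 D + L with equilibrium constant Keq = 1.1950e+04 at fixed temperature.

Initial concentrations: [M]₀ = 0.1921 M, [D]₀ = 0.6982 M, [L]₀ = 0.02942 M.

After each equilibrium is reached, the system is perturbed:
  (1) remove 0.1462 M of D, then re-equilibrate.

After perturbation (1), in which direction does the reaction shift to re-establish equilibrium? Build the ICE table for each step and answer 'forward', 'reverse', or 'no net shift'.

Q₀ = 0.3886 vs Keq = 1.1950e+04 ⇒ Q<K, forward
Step 1:
                  M         D         L
  I          0.1921    0.6982   0.02942
  C         -0.1892    0.1892   0.09462
  E        0.002859    0.8874     0.124
  solve Keq expr → x = 0.09462; check Q = 1.1950e+04
Then remove 0.1462 M of D.
Step 2:
                  M         D         L
  I        0.002859    0.7412     0.124
  C       -4.6727e-04 4.6727e-04 2.3364e-04
  E        0.002392    0.7417    0.1243
  solve Keq expr → x = 2.3364e-04; check Q = 1.1950e+04

Direction: forward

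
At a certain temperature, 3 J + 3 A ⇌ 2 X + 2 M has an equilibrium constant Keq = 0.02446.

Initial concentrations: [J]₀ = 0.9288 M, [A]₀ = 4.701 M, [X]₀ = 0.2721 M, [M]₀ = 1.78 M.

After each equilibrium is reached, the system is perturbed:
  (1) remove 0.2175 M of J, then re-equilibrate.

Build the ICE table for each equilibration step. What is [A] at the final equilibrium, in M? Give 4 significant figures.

Q₀ = 0.002818 vs Keq = 0.02446 ⇒ Q<K, forward
Step 1:
                   J          A          X          M
  init        0.9288      4.701     0.2721       1.78
  Δ          -0.2411    -0.2411     0.1607     0.1607
  eq          0.6877       4.46     0.4328      1.941
  solve Keq expr → x = 0.08037; check Q = 0.02446
Then remove 0.2175 M of J.
Step 2:
                   J          A          X          M
  init        0.4702       4.46     0.4328      1.941
  Δ           0.1089     0.1089   -0.07259   -0.07259
  eq          0.5791      4.569     0.3603      1.868
  solve Keq expr → x = -0.03629; check Q = 0.02446

[A]_eq = 4.569 M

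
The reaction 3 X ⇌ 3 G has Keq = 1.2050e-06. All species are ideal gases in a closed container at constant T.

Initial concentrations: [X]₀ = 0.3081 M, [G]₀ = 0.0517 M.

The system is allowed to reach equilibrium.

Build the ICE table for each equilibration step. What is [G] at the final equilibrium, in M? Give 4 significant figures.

Q₀ = 0.004725 vs Keq = 1.2050e-06 ⇒ Q>K, reverse
Step 1:
                   X          G
  Initial     0.3081     0.0517
  Change     0.04791   -0.04791
  Equil        0.356   0.003788
  solve Keq expr → x = -0.01597; check Q = 1.2050e-06

[G]_eq = 0.003788 M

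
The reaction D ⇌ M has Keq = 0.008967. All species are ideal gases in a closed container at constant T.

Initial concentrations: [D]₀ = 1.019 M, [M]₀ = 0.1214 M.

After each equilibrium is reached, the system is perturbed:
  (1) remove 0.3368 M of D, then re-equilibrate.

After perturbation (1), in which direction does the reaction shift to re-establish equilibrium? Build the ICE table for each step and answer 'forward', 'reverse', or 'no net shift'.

Q₀ = 0.1191 vs Keq = 0.008967 ⇒ Q>K, reverse
Step 1:
                   D          M
  init         1.019     0.1214
  Δ           0.1113    -0.1113
  eq            1.13    0.01014
  solve Keq expr → x = -0.1113; check Q = 0.008967
Then remove 0.3368 M of D.
Step 2:
                   D          M
  init        0.7935    0.01014
  Δ         0.002993  -0.002993
  eq          0.7965   0.007142
  solve Keq expr → x = -0.002993; check Q = 0.008967

Direction: reverse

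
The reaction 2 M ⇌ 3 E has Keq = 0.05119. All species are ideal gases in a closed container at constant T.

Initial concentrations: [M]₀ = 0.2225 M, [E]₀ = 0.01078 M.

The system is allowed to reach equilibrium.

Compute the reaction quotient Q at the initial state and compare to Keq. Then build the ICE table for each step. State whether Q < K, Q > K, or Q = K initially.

Q₀ = 2.5304e-05 vs Keq = 0.05119 ⇒ Q<K, forward
Step 1:
                   M          E
  init        0.2225    0.01078
  Δ           -0.065    0.09751
  eq          0.1575     0.1083
  solve Keq expr → x = 0.0325; check Q = 0.05119

Q₀ = 2.5304e-05; Q < K (proceeds forward)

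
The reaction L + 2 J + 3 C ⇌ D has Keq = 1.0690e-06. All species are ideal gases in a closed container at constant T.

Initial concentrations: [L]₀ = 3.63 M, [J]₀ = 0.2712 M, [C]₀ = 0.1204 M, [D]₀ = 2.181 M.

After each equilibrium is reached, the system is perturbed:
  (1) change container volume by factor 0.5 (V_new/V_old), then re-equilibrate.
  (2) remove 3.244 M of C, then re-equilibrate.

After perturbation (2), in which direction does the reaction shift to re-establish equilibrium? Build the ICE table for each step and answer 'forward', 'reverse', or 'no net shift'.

Direction: reverse

Q₀ = 4680 vs Keq = 1.0690e-06 ⇒ Q>K, reverse
Step 1:
                   L          J          C          D
  init          3.63     0.2712     0.1204      2.181
  Δ            2.145       4.29      6.434     -2.145
  eq           5.775      4.561      6.555    0.03617
  solve Keq expr → x = -2.145; check Q = 1.0690e-06
Then change container volume by factor 0.5 (V_new/V_old).
Step 2:
                   L          J          C          D
  init         11.55      9.122      13.11    0.07233
  Δ          -0.7664     -1.533     -2.299     0.7664
  eq           10.78      7.589      10.81     0.8387
  solve Keq expr → x = 0.7664; check Q = 1.0690e-06
Then remove 3.244 M of C.
Step 3:
                   L          J          C          D
  init         10.78      7.589      7.567     0.8387
  Δ           0.3313     0.6626     0.9938    -0.3313
  eq           11.11      8.251       8.56     0.5075
  solve Keq expr → x = -0.3313; check Q = 1.0690e-06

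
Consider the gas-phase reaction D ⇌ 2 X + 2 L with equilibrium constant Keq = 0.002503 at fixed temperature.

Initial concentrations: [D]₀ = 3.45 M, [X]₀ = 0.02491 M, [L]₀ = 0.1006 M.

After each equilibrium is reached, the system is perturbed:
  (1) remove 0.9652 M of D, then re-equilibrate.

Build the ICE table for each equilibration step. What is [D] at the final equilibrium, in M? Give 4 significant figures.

Q₀ = 1.8202e-06 vs Keq = 0.002503 ⇒ Q<K, forward
Step 1:
                   D          X          L
  init          3.45    0.02491     0.1006
  Δ          -0.1209     0.2417     0.2417
  eq           3.329     0.2666     0.3423
  solve Keq expr → x = 0.1209; check Q = 0.002503
Then remove 0.9652 M of D.
Step 2:
                   D          X          L
  init         2.364     0.2666     0.3423
  Δ          0.01211   -0.02423   -0.02423
  eq           2.376     0.2424     0.3181
  solve Keq expr → x = -0.01211; check Q = 0.002503

[D]_eq = 2.376 M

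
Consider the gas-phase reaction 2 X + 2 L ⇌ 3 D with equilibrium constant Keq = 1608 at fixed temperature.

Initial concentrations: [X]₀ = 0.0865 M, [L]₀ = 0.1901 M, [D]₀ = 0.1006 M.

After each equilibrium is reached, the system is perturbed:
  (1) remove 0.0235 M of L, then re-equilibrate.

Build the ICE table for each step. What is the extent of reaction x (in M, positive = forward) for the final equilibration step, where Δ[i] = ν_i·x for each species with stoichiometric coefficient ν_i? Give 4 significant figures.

Q₀ = 3.765 vs Keq = 1608 ⇒ Q<K, forward
Step 1:
                  X         L         D
  init       0.0865    0.1901    0.1006
  Δ        -0.06791  -0.06791    0.1019
  eq        0.01859    0.1222    0.2025
  solve Keq expr → x = 0.03395; check Q = 1608
Then remove 0.0235 M of L.
Step 2:
                  X         L         D
  init      0.01859   0.09869    0.2025
  Δ        0.003005  0.003005 -0.004508
  eq         0.0216    0.1017     0.198
  solve Keq expr → x = -0.001503; check Q = 1608

x = -0.001503 M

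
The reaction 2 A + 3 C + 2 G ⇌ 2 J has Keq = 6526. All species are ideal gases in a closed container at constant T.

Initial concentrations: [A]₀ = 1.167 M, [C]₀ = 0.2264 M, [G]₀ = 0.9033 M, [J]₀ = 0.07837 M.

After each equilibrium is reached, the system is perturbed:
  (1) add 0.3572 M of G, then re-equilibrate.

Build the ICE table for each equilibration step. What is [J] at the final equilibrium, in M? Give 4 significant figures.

Q₀ = 0.4763 vs Keq = 6526 ⇒ Q<K, forward
Step 1:
                  A         C         G         J
  Initial     1.167    0.2264    0.9033   0.07837
  Change     -0.136    -0.204    -0.136     0.136
  Equil       1.031   0.02241    0.7673    0.2144
  solve Keq expr → x = 0.068; check Q = 6526
Then add 0.3572 M of G.
Step 2:
                  A         C         G         J
  Initial     1.031   0.02241     1.125    0.2144
  Change  -0.003199 -0.004798 -0.003199  0.003199
  Equil       1.028   0.01761     1.121    0.2176
  solve Keq expr → x = 0.001599; check Q = 6526

[J]_eq = 0.2176 M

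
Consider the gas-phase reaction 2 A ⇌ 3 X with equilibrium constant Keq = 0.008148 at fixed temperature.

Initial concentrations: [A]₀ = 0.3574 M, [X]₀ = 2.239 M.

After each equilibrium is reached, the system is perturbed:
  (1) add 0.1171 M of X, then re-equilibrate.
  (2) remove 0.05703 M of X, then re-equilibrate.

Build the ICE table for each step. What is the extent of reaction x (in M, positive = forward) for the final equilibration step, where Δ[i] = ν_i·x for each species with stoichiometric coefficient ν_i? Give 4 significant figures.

Q₀ = 87.87 vs Keq = 0.008148 ⇒ Q>K, reverse
Step 1:
                    A           X
  init         0.3574       2.239
  Δ             1.304      -1.957
  eq            1.662      0.2823
  solve Keq expr → x = -0.6522; check Q = 0.008148
Then add 0.1171 M of X.
Step 2:
                    A           X
  init          1.662      0.3994
  Δ           0.07262     -0.1089
  eq            1.734      0.2905
  solve Keq expr → x = -0.03631; check Q = 0.008148
Then remove 0.05703 M of X.
Step 3:
                    A           X
  init          1.734      0.2335
  Δ          -0.03538     0.05307
  eq            1.699      0.2865
  solve Keq expr → x = 0.01769; check Q = 0.008148

x = 0.01769 M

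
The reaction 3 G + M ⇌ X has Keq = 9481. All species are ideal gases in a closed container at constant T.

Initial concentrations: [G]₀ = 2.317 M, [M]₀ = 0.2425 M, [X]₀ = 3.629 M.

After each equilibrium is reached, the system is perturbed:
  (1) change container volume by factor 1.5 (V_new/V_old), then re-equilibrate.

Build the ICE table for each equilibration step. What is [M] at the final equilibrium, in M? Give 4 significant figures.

[M]_eq = 2.2832e-04 M

Q₀ = 1.203 vs Keq = 9481 ⇒ Q<K, forward
Step 1:
                    G           M           X
  Initial       2.317      0.2425       3.629
  Change      -0.7272     -0.2424      0.2424
  Equil          1.59  1.0162e-04       3.871
  solve Keq expr → x = 0.2424; check Q = 9481
Then change container volume by factor 1.5 (V_new/V_old).
Step 2:
                    G           M           X
  Initial        1.06  6.7747e-05       2.581
  Change   4.8172e-04  1.6057e-04 -1.6057e-04
  Equil          1.06  2.2832e-04       2.581
  solve Keq expr → x = -1.6057e-04; check Q = 9481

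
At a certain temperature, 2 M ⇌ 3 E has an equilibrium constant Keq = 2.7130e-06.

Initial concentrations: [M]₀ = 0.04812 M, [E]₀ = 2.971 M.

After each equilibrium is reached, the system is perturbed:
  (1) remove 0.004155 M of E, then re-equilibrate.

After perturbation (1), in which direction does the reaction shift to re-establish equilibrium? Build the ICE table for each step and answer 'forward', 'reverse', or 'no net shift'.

Q₀ = 1.1325e+04 vs Keq = 2.7130e-06 ⇒ Q>K, reverse
Step 1:
                  M         E
  init      0.04812     2.971
  Δ           1.966    -2.949
  eq          2.014   0.02224
  solve Keq expr → x = -0.9829; check Q = 2.7130e-06
Then remove 0.004155 M of E.
Step 2:
                  M         E
  init        2.014   0.01809
  Δ       -0.002756  0.004135
  eq          2.011   0.02222
  solve Keq expr → x = 0.001378; check Q = 2.7130e-06

Direction: forward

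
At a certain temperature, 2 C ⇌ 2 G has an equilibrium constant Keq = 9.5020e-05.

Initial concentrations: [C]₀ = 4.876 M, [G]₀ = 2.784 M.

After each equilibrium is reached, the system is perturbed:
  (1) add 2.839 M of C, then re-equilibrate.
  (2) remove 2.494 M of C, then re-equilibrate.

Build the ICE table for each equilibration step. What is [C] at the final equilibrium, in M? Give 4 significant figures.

[C]_eq = 7.928 M

Q₀ = 0.326 vs Keq = 9.5020e-05 ⇒ Q>K, reverse
Step 1:
                   C          G
  I            4.876      2.784
  C             2.71      -2.71
  E            7.586    0.07395
  solve Keq expr → x = -1.355; check Q = 9.5020e-05
Then add 2.839 M of C.
Step 2:
                   C          G
  I            10.43    0.07395
  C         -0.02741    0.02741
  E             10.4     0.1014
  solve Keq expr → x = 0.0137; check Q = 9.5020e-05
Then remove 2.494 M of C.
Step 3:
                   C          G
  I            7.904     0.1014
  C          0.02408   -0.02408
  E            7.928    0.07728
  solve Keq expr → x = -0.01204; check Q = 9.5020e-05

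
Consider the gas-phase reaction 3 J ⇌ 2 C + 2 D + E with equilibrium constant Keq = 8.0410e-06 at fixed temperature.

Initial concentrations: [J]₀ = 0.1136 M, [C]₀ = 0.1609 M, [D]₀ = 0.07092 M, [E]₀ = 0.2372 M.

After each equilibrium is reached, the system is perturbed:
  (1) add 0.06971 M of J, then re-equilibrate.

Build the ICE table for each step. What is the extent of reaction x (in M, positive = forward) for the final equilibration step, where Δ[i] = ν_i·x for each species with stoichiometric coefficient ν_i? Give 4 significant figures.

x = 0.001423 M

Q₀ = 0.02107 vs Keq = 8.0410e-06 ⇒ Q>K, reverse
Step 1:
                   J          C          D          E
  init        0.1136     0.1609    0.07092     0.2372
  Δ          0.09695   -0.06463   -0.06463   -0.03232
  eq          0.2105    0.09627   0.006287     0.2049
  solve Keq expr → x = -0.03232; check Q = 8.0410e-06
Then add 0.06971 M of J.
Step 2:
                   J          C          D          E
  init        0.2803    0.09627   0.006287     0.2049
  Δ        -0.004269   0.002846   0.002846   0.001423
  eq           0.276    0.09911   0.009133     0.2063
  solve Keq expr → x = 0.001423; check Q = 8.0410e-06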